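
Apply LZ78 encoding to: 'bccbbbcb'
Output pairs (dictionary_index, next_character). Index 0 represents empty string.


LZ78 encoding steps:
Dictionary: {0: ''}
Step 1: w='' (idx 0), next='b' -> output (0, 'b'), add 'b' as idx 1
Step 2: w='' (idx 0), next='c' -> output (0, 'c'), add 'c' as idx 2
Step 3: w='c' (idx 2), next='b' -> output (2, 'b'), add 'cb' as idx 3
Step 4: w='b' (idx 1), next='b' -> output (1, 'b'), add 'bb' as idx 4
Step 5: w='cb' (idx 3), end of input -> output (3, '')


Encoded: [(0, 'b'), (0, 'c'), (2, 'b'), (1, 'b'), (3, '')]


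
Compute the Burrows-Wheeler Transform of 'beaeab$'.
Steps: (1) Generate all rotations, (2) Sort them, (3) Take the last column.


Rotations (sorted):
  0: $beaeab -> last char: b
  1: ab$beae -> last char: e
  2: aeab$be -> last char: e
  3: b$beaea -> last char: a
  4: beaeab$ -> last char: $
  5: eab$bea -> last char: a
  6: eaeab$b -> last char: b


BWT = beea$ab


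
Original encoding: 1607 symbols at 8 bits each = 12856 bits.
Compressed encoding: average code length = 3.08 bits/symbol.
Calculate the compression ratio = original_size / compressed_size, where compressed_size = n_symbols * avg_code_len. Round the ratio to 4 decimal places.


original_size = n_symbols * orig_bits = 1607 * 8 = 12856 bits
compressed_size = n_symbols * avg_code_len = 1607 * 3.08 = 4949.56 bits
ratio = original_size / compressed_size = 12856 / 4949.56 = 2.5974

Compression ratio = 2.5974


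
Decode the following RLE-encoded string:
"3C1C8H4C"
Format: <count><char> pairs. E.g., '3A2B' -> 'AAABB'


Expanding each <count><char> pair:
  3C -> 'CCC'
  1C -> 'C'
  8H -> 'HHHHHHHH'
  4C -> 'CCCC'

Decoded = CCCCHHHHHHHHCCCC


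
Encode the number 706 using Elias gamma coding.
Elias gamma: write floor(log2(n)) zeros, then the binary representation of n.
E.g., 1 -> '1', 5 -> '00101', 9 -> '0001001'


num_bits = floor(log2(706)) + 1 = 10
leading_zeros = num_bits - 1 = 9
binary(706) = 1011000010

Elias gamma(706) = '000000000' + '1011000010' = 0000000001011000010 (19 bits)


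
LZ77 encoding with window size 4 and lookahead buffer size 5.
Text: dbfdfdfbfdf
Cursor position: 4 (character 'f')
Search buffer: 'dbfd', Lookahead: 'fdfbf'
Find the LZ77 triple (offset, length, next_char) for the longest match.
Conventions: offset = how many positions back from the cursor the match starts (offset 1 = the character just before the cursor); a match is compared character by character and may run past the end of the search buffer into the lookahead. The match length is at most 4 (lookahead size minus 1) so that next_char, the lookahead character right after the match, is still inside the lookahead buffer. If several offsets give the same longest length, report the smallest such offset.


Try each offset into the search buffer:
  offset=1 (pos 3, char 'd'): match length 0
  offset=2 (pos 2, char 'f'): match length 3
  offset=3 (pos 1, char 'b'): match length 0
  offset=4 (pos 0, char 'd'): match length 0
Longest match has length 3 at offset 2.
next_char = character at position 4 + 3 = 7 -> 'b'

Best match: offset=2, length=3 (matching 'fdf' starting at position 2)
LZ77 triple: (2, 3, 'b')


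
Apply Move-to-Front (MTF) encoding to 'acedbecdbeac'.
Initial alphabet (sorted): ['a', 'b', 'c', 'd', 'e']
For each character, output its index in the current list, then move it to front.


MTF encoding:
'a': index 0 in ['a', 'b', 'c', 'd', 'e'] -> ['a', 'b', 'c', 'd', 'e']
'c': index 2 in ['a', 'b', 'c', 'd', 'e'] -> ['c', 'a', 'b', 'd', 'e']
'e': index 4 in ['c', 'a', 'b', 'd', 'e'] -> ['e', 'c', 'a', 'b', 'd']
'd': index 4 in ['e', 'c', 'a', 'b', 'd'] -> ['d', 'e', 'c', 'a', 'b']
'b': index 4 in ['d', 'e', 'c', 'a', 'b'] -> ['b', 'd', 'e', 'c', 'a']
'e': index 2 in ['b', 'd', 'e', 'c', 'a'] -> ['e', 'b', 'd', 'c', 'a']
'c': index 3 in ['e', 'b', 'd', 'c', 'a'] -> ['c', 'e', 'b', 'd', 'a']
'd': index 3 in ['c', 'e', 'b', 'd', 'a'] -> ['d', 'c', 'e', 'b', 'a']
'b': index 3 in ['d', 'c', 'e', 'b', 'a'] -> ['b', 'd', 'c', 'e', 'a']
'e': index 3 in ['b', 'd', 'c', 'e', 'a'] -> ['e', 'b', 'd', 'c', 'a']
'a': index 4 in ['e', 'b', 'd', 'c', 'a'] -> ['a', 'e', 'b', 'd', 'c']
'c': index 4 in ['a', 'e', 'b', 'd', 'c'] -> ['c', 'a', 'e', 'b', 'd']


Output: [0, 2, 4, 4, 4, 2, 3, 3, 3, 3, 4, 4]


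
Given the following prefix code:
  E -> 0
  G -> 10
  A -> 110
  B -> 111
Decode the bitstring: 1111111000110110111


Decoding step by step:
Bits 111 -> B
Bits 111 -> B
Bits 10 -> G
Bits 0 -> E
Bits 0 -> E
Bits 110 -> A
Bits 110 -> A
Bits 111 -> B


Decoded message: BBGEEAAB


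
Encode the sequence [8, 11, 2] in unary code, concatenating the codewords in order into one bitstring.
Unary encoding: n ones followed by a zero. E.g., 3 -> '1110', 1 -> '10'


Encode each number as n ones followed by a terminating 0:
  8 -> 111111110 (9 bits)
  11 -> 111111111110 (12 bits)
  2 -> 110 (3 bits)
Total length = 9 + 12 + 3 = 24 bits.

Unary([8, 11, 2]) = 111111110111111111110110 (24 bits)


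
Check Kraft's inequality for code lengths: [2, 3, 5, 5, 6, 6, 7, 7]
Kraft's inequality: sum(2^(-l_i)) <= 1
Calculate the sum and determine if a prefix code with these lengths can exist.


Sum = 2^(-2) + 2^(-3) + 2^(-5) + 2^(-5) + 2^(-6) + 2^(-6) + 2^(-7) + 2^(-7)
    = 0.25 + 0.125 + 0.03125 + 0.03125 + 0.015625 + 0.015625 + 0.0078125 + 0.0078125
    = 62/128 = 0.484375
Since 0.484375 <= 1, Kraft's inequality IS satisfied.
A prefix code with these lengths CAN exist.

Kraft sum = 0.484375. Satisfied.


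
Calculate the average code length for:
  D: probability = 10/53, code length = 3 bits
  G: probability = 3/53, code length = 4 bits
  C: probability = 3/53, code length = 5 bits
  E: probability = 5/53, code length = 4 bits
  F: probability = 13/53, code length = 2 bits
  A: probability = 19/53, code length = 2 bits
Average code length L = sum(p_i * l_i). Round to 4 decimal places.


Weighted contributions p_i * l_i:
  D: (10/53) * 3 = 30/53
  G: (3/53) * 4 = 12/53
  C: (3/53) * 5 = 15/53
  E: (5/53) * 4 = 20/53
  F: (13/53) * 2 = 26/53
  A: (19/53) * 2 = 38/53
Sum = (30 + 12 + 15 + 20 + 26 + 38)/53 = 141/53

L = 141/53 = 2.6604 bits/symbol


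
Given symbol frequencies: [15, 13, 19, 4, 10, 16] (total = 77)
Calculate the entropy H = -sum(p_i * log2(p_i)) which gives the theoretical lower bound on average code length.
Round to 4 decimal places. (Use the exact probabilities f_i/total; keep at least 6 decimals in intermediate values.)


Per-symbol terms -p_i * log2(p_i) with p_i = f_i/77:
  p = 15/77 = 0.194805: log2(p) = -2.359896, -p*log2(p) = 0.459720
  p = 13/77 = 0.168831: log2(p) = -2.566347, -p*log2(p) = 0.433279
  p = 19/77 = 0.246753: log2(p) = -2.018859, -p*log2(p) = 0.498160
  p = 4/77 = 0.051948: log2(p) = -4.266787, -p*log2(p) = 0.221651
  p = 10/77 = 0.129870: log2(p) = -2.944858, -p*log2(p) = 0.382449
  p = 16/77 = 0.207792: log2(p) = -2.266787, -p*log2(p) = 0.471021
H = 0.459720 + 0.433279 + 0.498160 + 0.221651 + 0.382449 + 0.471021 = 2.466280

H = 2.4663 bits/symbol


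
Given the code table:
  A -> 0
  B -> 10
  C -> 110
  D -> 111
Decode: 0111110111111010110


Decoding:
0 -> A
111 -> D
110 -> C
111 -> D
111 -> D
0 -> A
10 -> B
110 -> C


Result: ADCDDABC


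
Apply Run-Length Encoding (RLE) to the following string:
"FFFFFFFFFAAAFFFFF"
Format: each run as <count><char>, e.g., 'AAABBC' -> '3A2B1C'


Scanning runs left to right:
  i=0: run of 'F' x 9 -> '9F'
  i=9: run of 'A' x 3 -> '3A'
  i=12: run of 'F' x 5 -> '5F'

RLE = 9F3A5F


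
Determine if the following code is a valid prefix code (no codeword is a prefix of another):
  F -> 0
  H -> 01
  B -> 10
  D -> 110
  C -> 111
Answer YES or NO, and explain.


Checking each pair (does one codeword prefix another?):
  F='0' vs H='01': prefix -- VIOLATION

NO -- this is NOT a valid prefix code. F (0) is a prefix of H (01).


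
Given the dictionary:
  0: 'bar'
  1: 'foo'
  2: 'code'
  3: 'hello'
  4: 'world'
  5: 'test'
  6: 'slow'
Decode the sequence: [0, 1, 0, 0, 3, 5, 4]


Look up each index in the dictionary:
  0 -> 'bar'
  1 -> 'foo'
  0 -> 'bar'
  0 -> 'bar'
  3 -> 'hello'
  5 -> 'test'
  4 -> 'world'

Decoded: "bar foo bar bar hello test world"


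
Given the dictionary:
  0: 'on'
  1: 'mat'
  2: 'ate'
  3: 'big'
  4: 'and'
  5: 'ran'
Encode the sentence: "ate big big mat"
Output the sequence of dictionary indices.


Look up each word in the dictionary:
  'ate' -> 2
  'big' -> 3
  'big' -> 3
  'mat' -> 1

Encoded: [2, 3, 3, 1]


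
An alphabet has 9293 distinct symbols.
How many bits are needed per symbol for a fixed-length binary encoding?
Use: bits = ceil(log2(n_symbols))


log2(9293) = 13.1819
Bracket: 2^13 = 8192 < 9293 <= 2^14 = 16384
So ceil(log2(9293)) = 14

bits = ceil(log2(9293)) = ceil(13.1819) = 14 bits


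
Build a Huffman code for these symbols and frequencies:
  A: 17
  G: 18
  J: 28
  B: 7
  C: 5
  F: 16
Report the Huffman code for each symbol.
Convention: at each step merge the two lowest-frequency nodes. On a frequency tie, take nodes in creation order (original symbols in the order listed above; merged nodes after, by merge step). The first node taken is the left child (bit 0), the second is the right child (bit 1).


Huffman tree construction:
Step 1: Merge C(5) + B(7) = 12
Step 2: Merge (C+B)(12) + F(16) = 28
Step 3: Merge A(17) + G(18) = 35
Step 4: Merge J(28) + ((C+B)+F)(28) = 56
Step 5: Merge (A+G)(35) + (J+((C+B)+F))(56) = 91
Read each symbol's code off the tree from the root (left child = 0, right child = 1).

Codes:
  A: 00 (length 2)
  G: 01 (length 2)
  J: 10 (length 2)
  B: 1101 (length 4)
  C: 1100 (length 4)
  F: 111 (length 3)
Average code length: 222/91 = 2.4396 bits/symbol


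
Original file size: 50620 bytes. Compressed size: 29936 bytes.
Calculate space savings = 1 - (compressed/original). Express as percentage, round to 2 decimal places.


ratio = compressed/original = 29936/50620 = 0.591387
savings = 1 - ratio = 1 - 0.591387 = 0.408613
as a percentage: 0.408613 * 100 = 40.86%

Space savings = 1 - 29936/50620 = 40.86%


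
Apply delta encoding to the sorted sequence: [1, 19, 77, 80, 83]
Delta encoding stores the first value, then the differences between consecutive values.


First value: 1
Deltas:
  19 - 1 = 18
  77 - 19 = 58
  80 - 77 = 3
  83 - 80 = 3


Delta encoded: [1, 18, 58, 3, 3]


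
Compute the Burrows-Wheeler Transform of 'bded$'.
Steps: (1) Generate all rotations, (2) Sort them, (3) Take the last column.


Rotations (sorted):
  0: $bded -> last char: d
  1: bded$ -> last char: $
  2: d$bde -> last char: e
  3: ded$b -> last char: b
  4: ed$bd -> last char: d


BWT = d$ebd


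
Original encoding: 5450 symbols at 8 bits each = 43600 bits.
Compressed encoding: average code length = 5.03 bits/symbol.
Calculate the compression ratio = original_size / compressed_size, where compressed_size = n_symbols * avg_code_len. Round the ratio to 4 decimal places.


original_size = n_symbols * orig_bits = 5450 * 8 = 43600 bits
compressed_size = n_symbols * avg_code_len = 5450 * 5.03 = 27413.5 bits
ratio = original_size / compressed_size = 43600 / 27413.5 = 1.5905

Compression ratio = 1.5905


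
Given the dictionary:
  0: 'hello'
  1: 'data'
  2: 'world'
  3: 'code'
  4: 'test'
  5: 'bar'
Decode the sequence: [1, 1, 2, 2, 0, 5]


Look up each index in the dictionary:
  1 -> 'data'
  1 -> 'data'
  2 -> 'world'
  2 -> 'world'
  0 -> 'hello'
  5 -> 'bar'

Decoded: "data data world world hello bar"


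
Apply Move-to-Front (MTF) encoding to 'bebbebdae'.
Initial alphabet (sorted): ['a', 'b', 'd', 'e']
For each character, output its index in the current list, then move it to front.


MTF encoding:
'b': index 1 in ['a', 'b', 'd', 'e'] -> ['b', 'a', 'd', 'e']
'e': index 3 in ['b', 'a', 'd', 'e'] -> ['e', 'b', 'a', 'd']
'b': index 1 in ['e', 'b', 'a', 'd'] -> ['b', 'e', 'a', 'd']
'b': index 0 in ['b', 'e', 'a', 'd'] -> ['b', 'e', 'a', 'd']
'e': index 1 in ['b', 'e', 'a', 'd'] -> ['e', 'b', 'a', 'd']
'b': index 1 in ['e', 'b', 'a', 'd'] -> ['b', 'e', 'a', 'd']
'd': index 3 in ['b', 'e', 'a', 'd'] -> ['d', 'b', 'e', 'a']
'a': index 3 in ['d', 'b', 'e', 'a'] -> ['a', 'd', 'b', 'e']
'e': index 3 in ['a', 'd', 'b', 'e'] -> ['e', 'a', 'd', 'b']


Output: [1, 3, 1, 0, 1, 1, 3, 3, 3]


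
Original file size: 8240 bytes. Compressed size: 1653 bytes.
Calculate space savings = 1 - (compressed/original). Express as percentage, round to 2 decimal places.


ratio = compressed/original = 1653/8240 = 0.200607
savings = 1 - ratio = 1 - 0.200607 = 0.799393
as a percentage: 0.799393 * 100 = 79.94%

Space savings = 1 - 1653/8240 = 79.94%


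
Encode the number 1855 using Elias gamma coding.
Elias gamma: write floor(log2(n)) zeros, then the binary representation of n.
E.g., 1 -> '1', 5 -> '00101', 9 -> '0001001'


num_bits = floor(log2(1855)) + 1 = 11
leading_zeros = num_bits - 1 = 10
binary(1855) = 11100111111

Elias gamma(1855) = '0000000000' + '11100111111' = 000000000011100111111 (21 bits)


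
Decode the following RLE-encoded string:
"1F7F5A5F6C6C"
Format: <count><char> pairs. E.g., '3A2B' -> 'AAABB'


Expanding each <count><char> pair:
  1F -> 'F'
  7F -> 'FFFFFFF'
  5A -> 'AAAAA'
  5F -> 'FFFFF'
  6C -> 'CCCCCC'
  6C -> 'CCCCCC'

Decoded = FFFFFFFFAAAAAFFFFFCCCCCCCCCCCC


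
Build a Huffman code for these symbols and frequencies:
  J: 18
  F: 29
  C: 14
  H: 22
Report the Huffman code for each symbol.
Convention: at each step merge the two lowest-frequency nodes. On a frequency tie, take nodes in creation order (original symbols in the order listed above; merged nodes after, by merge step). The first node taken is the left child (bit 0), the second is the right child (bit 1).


Huffman tree construction:
Step 1: Merge C(14) + J(18) = 32
Step 2: Merge H(22) + F(29) = 51
Step 3: Merge (C+J)(32) + (H+F)(51) = 83
Read each symbol's code off the tree from the root (left child = 0, right child = 1).

Codes:
  J: 01 (length 2)
  F: 11 (length 2)
  C: 00 (length 2)
  H: 10 (length 2)
Average code length: 166/83 = 2.0000 bits/symbol


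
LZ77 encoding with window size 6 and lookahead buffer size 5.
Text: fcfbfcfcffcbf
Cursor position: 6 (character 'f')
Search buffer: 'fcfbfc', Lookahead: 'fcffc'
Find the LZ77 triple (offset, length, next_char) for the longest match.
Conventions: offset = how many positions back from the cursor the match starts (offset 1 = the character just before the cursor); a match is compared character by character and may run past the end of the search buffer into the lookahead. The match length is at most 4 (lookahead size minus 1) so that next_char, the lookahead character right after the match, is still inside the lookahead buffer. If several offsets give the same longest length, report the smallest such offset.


Try each offset into the search buffer:
  offset=1 (pos 5, char 'c'): match length 0
  offset=2 (pos 4, char 'f'): match length 3
  offset=3 (pos 3, char 'b'): match length 0
  offset=4 (pos 2, char 'f'): match length 1
  offset=5 (pos 1, char 'c'): match length 0
  offset=6 (pos 0, char 'f'): match length 3
Longest match has length 3, found at offsets 2, 6; take the smallest, offset 2.
next_char = character at position 6 + 3 = 9 -> 'f'

Best match: offset=2, length=3 (matching 'fcf' starting at position 4)
LZ77 triple: (2, 3, 'f')


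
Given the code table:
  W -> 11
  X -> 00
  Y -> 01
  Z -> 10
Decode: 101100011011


Decoding:
10 -> Z
11 -> W
00 -> X
01 -> Y
10 -> Z
11 -> W


Result: ZWXYZW


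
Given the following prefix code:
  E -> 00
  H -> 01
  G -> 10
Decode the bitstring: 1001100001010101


Decoding step by step:
Bits 10 -> G
Bits 01 -> H
Bits 10 -> G
Bits 00 -> E
Bits 01 -> H
Bits 01 -> H
Bits 01 -> H
Bits 01 -> H


Decoded message: GHGEHHHH


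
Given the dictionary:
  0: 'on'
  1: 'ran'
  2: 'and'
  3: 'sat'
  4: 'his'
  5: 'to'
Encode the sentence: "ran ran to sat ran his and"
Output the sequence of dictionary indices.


Look up each word in the dictionary:
  'ran' -> 1
  'ran' -> 1
  'to' -> 5
  'sat' -> 3
  'ran' -> 1
  'his' -> 4
  'and' -> 2

Encoded: [1, 1, 5, 3, 1, 4, 2]


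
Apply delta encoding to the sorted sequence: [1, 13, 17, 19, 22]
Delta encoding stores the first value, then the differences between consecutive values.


First value: 1
Deltas:
  13 - 1 = 12
  17 - 13 = 4
  19 - 17 = 2
  22 - 19 = 3


Delta encoded: [1, 12, 4, 2, 3]


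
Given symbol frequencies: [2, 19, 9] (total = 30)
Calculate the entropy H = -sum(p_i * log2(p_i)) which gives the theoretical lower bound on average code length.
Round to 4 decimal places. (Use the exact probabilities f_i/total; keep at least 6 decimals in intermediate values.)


Per-symbol terms -p_i * log2(p_i) with p_i = f_i/30:
  p = 2/30 = 0.066667: log2(p) = -3.906891, -p*log2(p) = 0.260459
  p = 19/30 = 0.633333: log2(p) = -0.658963, -p*log2(p) = 0.417343
  p = 9/30 = 0.300000: log2(p) = -1.736966, -p*log2(p) = 0.521090
H = 0.260459 + 0.417343 + 0.521090 = 1.198892

H = 1.1989 bits/symbol


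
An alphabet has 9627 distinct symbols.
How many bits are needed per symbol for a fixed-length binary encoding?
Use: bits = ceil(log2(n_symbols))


log2(9627) = 13.2329
Bracket: 2^13 = 8192 < 9627 <= 2^14 = 16384
So ceil(log2(9627)) = 14

bits = ceil(log2(9627)) = ceil(13.2329) = 14 bits


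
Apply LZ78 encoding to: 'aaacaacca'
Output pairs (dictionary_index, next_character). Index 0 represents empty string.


LZ78 encoding steps:
Dictionary: {0: ''}
Step 1: w='' (idx 0), next='a' -> output (0, 'a'), add 'a' as idx 1
Step 2: w='a' (idx 1), next='a' -> output (1, 'a'), add 'aa' as idx 2
Step 3: w='' (idx 0), next='c' -> output (0, 'c'), add 'c' as idx 3
Step 4: w='aa' (idx 2), next='c' -> output (2, 'c'), add 'aac' as idx 4
Step 5: w='c' (idx 3), next='a' -> output (3, 'a'), add 'ca' as idx 5


Encoded: [(0, 'a'), (1, 'a'), (0, 'c'), (2, 'c'), (3, 'a')]


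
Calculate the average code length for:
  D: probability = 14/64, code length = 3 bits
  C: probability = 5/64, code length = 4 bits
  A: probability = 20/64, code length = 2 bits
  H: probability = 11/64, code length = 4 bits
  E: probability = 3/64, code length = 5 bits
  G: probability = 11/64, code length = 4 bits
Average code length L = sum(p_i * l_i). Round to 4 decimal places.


Weighted contributions p_i * l_i:
  D: (14/64) * 3 = 42/64
  C: (5/64) * 4 = 20/64
  A: (20/64) * 2 = 40/64
  H: (11/64) * 4 = 44/64
  E: (3/64) * 5 = 15/64
  G: (11/64) * 4 = 44/64
Sum = (42 + 20 + 40 + 44 + 15 + 44)/64 = 205/64

L = 205/64 = 3.2031 bits/symbol


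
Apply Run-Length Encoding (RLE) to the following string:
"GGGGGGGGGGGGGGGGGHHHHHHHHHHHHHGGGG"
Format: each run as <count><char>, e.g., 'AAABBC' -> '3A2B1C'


Scanning runs left to right:
  i=0: run of 'G' x 17 -> '17G'
  i=17: run of 'H' x 13 -> '13H'
  i=30: run of 'G' x 4 -> '4G'

RLE = 17G13H4G


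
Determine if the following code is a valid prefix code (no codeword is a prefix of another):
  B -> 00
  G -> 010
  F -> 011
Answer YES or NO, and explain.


Checking each pair (does one codeword prefix another?):
  B='00' vs G='010': no prefix
  B='00' vs F='011': no prefix
  G='010' vs B='00': no prefix
  G='010' vs F='011': no prefix
  F='011' vs B='00': no prefix
  F='011' vs G='010': no prefix
No violation found over all pairs.

YES -- this is a valid prefix code. No codeword is a prefix of any other codeword.


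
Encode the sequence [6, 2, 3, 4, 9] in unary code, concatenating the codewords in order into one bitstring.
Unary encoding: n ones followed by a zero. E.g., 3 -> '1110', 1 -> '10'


Encode each number as n ones followed by a terminating 0:
  6 -> 1111110 (7 bits)
  2 -> 110 (3 bits)
  3 -> 1110 (4 bits)
  4 -> 11110 (5 bits)
  9 -> 1111111110 (10 bits)
Total length = 7 + 3 + 4 + 5 + 10 = 29 bits.

Unary([6, 2, 3, 4, 9]) = 11111101101110111101111111110 (29 bits)


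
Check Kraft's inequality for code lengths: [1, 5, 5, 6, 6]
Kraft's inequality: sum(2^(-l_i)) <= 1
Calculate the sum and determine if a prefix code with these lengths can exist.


Sum = 2^(-1) + 2^(-5) + 2^(-5) + 2^(-6) + 2^(-6)
    = 0.5 + 0.03125 + 0.03125 + 0.015625 + 0.015625
    = 38/64 = 0.59375
Since 0.59375 <= 1, Kraft's inequality IS satisfied.
A prefix code with these lengths CAN exist.

Kraft sum = 0.59375. Satisfied.


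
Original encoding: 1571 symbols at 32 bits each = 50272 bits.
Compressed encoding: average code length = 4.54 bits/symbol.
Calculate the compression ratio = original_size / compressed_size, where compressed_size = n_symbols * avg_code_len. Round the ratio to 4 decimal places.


original_size = n_symbols * orig_bits = 1571 * 32 = 50272 bits
compressed_size = n_symbols * avg_code_len = 1571 * 4.54 = 7132.34 bits
ratio = original_size / compressed_size = 50272 / 7132.34 = 7.0485

Compression ratio = 7.0485


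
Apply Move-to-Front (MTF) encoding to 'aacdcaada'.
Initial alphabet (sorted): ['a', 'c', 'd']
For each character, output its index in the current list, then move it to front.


MTF encoding:
'a': index 0 in ['a', 'c', 'd'] -> ['a', 'c', 'd']
'a': index 0 in ['a', 'c', 'd'] -> ['a', 'c', 'd']
'c': index 1 in ['a', 'c', 'd'] -> ['c', 'a', 'd']
'd': index 2 in ['c', 'a', 'd'] -> ['d', 'c', 'a']
'c': index 1 in ['d', 'c', 'a'] -> ['c', 'd', 'a']
'a': index 2 in ['c', 'd', 'a'] -> ['a', 'c', 'd']
'a': index 0 in ['a', 'c', 'd'] -> ['a', 'c', 'd']
'd': index 2 in ['a', 'c', 'd'] -> ['d', 'a', 'c']
'a': index 1 in ['d', 'a', 'c'] -> ['a', 'd', 'c']


Output: [0, 0, 1, 2, 1, 2, 0, 2, 1]


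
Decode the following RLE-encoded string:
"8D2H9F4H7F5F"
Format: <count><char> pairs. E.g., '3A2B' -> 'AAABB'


Expanding each <count><char> pair:
  8D -> 'DDDDDDDD'
  2H -> 'HH'
  9F -> 'FFFFFFFFF'
  4H -> 'HHHH'
  7F -> 'FFFFFFF'
  5F -> 'FFFFF'

Decoded = DDDDDDDDHHFFFFFFFFFHHHHFFFFFFFFFFFF


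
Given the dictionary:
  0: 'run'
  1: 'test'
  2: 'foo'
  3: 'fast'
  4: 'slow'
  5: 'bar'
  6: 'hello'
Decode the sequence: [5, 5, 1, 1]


Look up each index in the dictionary:
  5 -> 'bar'
  5 -> 'bar'
  1 -> 'test'
  1 -> 'test'

Decoded: "bar bar test test"


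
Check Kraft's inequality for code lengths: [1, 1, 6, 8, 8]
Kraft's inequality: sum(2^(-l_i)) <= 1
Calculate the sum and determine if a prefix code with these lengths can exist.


Sum = 2^(-1) + 2^(-1) + 2^(-6) + 2^(-8) + 2^(-8)
    = 0.5 + 0.5 + 0.015625 + 0.00390625 + 0.00390625
    = 262/256 = 1.0234375
Since 1.0234375 > 1, Kraft's inequality is NOT satisfied.
A prefix code with these lengths CANNOT exist.

Kraft sum = 1.0234375. Not satisfied.


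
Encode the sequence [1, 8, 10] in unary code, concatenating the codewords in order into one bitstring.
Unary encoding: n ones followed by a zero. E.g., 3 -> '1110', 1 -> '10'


Encode each number as n ones followed by a terminating 0:
  1 -> 10 (2 bits)
  8 -> 111111110 (9 bits)
  10 -> 11111111110 (11 bits)
Total length = 2 + 9 + 11 = 22 bits.

Unary([1, 8, 10]) = 1011111111011111111110 (22 bits)


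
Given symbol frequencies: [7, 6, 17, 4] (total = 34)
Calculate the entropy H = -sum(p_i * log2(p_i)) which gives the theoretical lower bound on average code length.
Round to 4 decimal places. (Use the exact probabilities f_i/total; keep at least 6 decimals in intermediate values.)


Per-symbol terms -p_i * log2(p_i) with p_i = f_i/34:
  p = 7/34 = 0.205882: log2(p) = -2.280108, -p*log2(p) = 0.469434
  p = 6/34 = 0.176471: log2(p) = -2.502500, -p*log2(p) = 0.441618
  p = 17/34 = 0.500000: log2(p) = -1.000000, -p*log2(p) = 0.500000
  p = 4/34 = 0.117647: log2(p) = -3.087463, -p*log2(p) = 0.363231
H = 0.469434 + 0.441618 + 0.500000 + 0.363231 = 1.774283

H = 1.7743 bits/symbol


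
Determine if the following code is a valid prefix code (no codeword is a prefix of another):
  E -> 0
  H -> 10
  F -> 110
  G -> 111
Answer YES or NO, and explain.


Checking each pair (does one codeword prefix another?):
  E='0' vs H='10': no prefix
  E='0' vs F='110': no prefix
  E='0' vs G='111': no prefix
  H='10' vs E='0': no prefix
  H='10' vs F='110': no prefix
  H='10' vs G='111': no prefix
  F='110' vs E='0': no prefix
  F='110' vs H='10': no prefix
  F='110' vs G='111': no prefix
  G='111' vs E='0': no prefix
  G='111' vs H='10': no prefix
  G='111' vs F='110': no prefix
No violation found over all pairs.

YES -- this is a valid prefix code. No codeword is a prefix of any other codeword.


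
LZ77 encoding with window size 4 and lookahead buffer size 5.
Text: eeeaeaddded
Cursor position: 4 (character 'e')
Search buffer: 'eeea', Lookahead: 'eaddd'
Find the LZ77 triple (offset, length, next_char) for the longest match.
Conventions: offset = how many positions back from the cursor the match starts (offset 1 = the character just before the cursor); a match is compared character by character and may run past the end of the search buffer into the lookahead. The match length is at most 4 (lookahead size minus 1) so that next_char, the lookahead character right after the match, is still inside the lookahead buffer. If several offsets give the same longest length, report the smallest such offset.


Try each offset into the search buffer:
  offset=1 (pos 3, char 'a'): match length 0
  offset=2 (pos 2, char 'e'): match length 2
  offset=3 (pos 1, char 'e'): match length 1
  offset=4 (pos 0, char 'e'): match length 1
Longest match has length 2 at offset 2.
next_char = character at position 4 + 2 = 6 -> 'd'

Best match: offset=2, length=2 (matching 'ea' starting at position 2)
LZ77 triple: (2, 2, 'd')


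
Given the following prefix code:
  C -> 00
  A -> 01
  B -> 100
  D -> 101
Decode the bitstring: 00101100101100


Decoding step by step:
Bits 00 -> C
Bits 101 -> D
Bits 100 -> B
Bits 101 -> D
Bits 100 -> B


Decoded message: CDBDB


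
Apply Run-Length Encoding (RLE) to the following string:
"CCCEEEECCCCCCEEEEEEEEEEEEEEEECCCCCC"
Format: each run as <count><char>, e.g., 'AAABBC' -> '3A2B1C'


Scanning runs left to right:
  i=0: run of 'C' x 3 -> '3C'
  i=3: run of 'E' x 4 -> '4E'
  i=7: run of 'C' x 6 -> '6C'
  i=13: run of 'E' x 16 -> '16E'
  i=29: run of 'C' x 6 -> '6C'

RLE = 3C4E6C16E6C


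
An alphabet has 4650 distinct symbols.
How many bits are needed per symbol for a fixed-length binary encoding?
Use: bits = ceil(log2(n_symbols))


log2(4650) = 12.183
Bracket: 2^12 = 4096 < 4650 <= 2^13 = 8192
So ceil(log2(4650)) = 13

bits = ceil(log2(4650)) = ceil(12.183) = 13 bits


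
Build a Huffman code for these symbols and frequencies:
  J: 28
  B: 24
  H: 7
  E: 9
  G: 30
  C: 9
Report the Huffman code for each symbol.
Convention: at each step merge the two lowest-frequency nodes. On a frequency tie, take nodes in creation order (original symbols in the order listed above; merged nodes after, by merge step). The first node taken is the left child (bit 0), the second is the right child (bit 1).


Huffman tree construction:
Step 1: Merge H(7) + E(9) = 16
Step 2: Merge C(9) + (H+E)(16) = 25
Step 3: Merge B(24) + (C+(H+E))(25) = 49
Step 4: Merge J(28) + G(30) = 58
Step 5: Merge (B+(C+(H+E)))(49) + (J+G)(58) = 107
Read each symbol's code off the tree from the root (left child = 0, right child = 1).

Codes:
  J: 10 (length 2)
  B: 00 (length 2)
  H: 0110 (length 4)
  E: 0111 (length 4)
  G: 11 (length 2)
  C: 010 (length 3)
Average code length: 255/107 = 2.3832 bits/symbol


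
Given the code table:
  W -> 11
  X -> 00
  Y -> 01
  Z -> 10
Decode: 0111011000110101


Decoding:
01 -> Y
11 -> W
01 -> Y
10 -> Z
00 -> X
11 -> W
01 -> Y
01 -> Y


Result: YWYZXWYY


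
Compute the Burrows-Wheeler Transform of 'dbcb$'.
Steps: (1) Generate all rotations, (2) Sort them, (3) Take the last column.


Rotations (sorted):
  0: $dbcb -> last char: b
  1: b$dbc -> last char: c
  2: bcb$d -> last char: d
  3: cb$db -> last char: b
  4: dbcb$ -> last char: $


BWT = bcdb$


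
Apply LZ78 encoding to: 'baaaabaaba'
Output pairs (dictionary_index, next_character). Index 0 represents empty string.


LZ78 encoding steps:
Dictionary: {0: ''}
Step 1: w='' (idx 0), next='b' -> output (0, 'b'), add 'b' as idx 1
Step 2: w='' (idx 0), next='a' -> output (0, 'a'), add 'a' as idx 2
Step 3: w='a' (idx 2), next='a' -> output (2, 'a'), add 'aa' as idx 3
Step 4: w='a' (idx 2), next='b' -> output (2, 'b'), add 'ab' as idx 4
Step 5: w='aa' (idx 3), next='b' -> output (3, 'b'), add 'aab' as idx 5
Step 6: w='a' (idx 2), end of input -> output (2, '')


Encoded: [(0, 'b'), (0, 'a'), (2, 'a'), (2, 'b'), (3, 'b'), (2, '')]


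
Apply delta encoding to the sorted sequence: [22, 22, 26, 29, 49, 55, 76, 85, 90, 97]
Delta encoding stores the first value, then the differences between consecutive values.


First value: 22
Deltas:
  22 - 22 = 0
  26 - 22 = 4
  29 - 26 = 3
  49 - 29 = 20
  55 - 49 = 6
  76 - 55 = 21
  85 - 76 = 9
  90 - 85 = 5
  97 - 90 = 7


Delta encoded: [22, 0, 4, 3, 20, 6, 21, 9, 5, 7]


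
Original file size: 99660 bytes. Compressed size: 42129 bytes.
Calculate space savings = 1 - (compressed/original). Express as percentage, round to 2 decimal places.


ratio = compressed/original = 42129/99660 = 0.422727
savings = 1 - ratio = 1 - 0.422727 = 0.577273
as a percentage: 0.577273 * 100 = 57.73%

Space savings = 1 - 42129/99660 = 57.73%


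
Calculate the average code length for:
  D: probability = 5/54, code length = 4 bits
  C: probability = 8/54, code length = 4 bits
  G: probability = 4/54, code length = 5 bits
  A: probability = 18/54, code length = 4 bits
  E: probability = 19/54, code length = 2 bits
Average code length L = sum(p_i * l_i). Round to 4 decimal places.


Weighted contributions p_i * l_i:
  D: (5/54) * 4 = 20/54
  C: (8/54) * 4 = 32/54
  G: (4/54) * 5 = 20/54
  A: (18/54) * 4 = 72/54
  E: (19/54) * 2 = 38/54
Sum = (20 + 32 + 20 + 72 + 38)/54 = 182/54

L = 182/54 = 3.3704 bits/symbol


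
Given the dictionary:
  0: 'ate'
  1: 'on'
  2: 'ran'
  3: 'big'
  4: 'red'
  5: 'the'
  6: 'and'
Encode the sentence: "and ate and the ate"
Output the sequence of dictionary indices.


Look up each word in the dictionary:
  'and' -> 6
  'ate' -> 0
  'and' -> 6
  'the' -> 5
  'ate' -> 0

Encoded: [6, 0, 6, 5, 0]


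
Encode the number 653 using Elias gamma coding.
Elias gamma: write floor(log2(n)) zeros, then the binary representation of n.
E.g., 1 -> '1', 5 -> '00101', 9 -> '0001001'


num_bits = floor(log2(653)) + 1 = 10
leading_zeros = num_bits - 1 = 9
binary(653) = 1010001101

Elias gamma(653) = '000000000' + '1010001101' = 0000000001010001101 (19 bits)


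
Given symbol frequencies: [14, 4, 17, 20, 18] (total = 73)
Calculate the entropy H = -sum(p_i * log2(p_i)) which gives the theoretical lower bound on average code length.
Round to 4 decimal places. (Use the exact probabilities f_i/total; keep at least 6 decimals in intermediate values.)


Per-symbol terms -p_i * log2(p_i) with p_i = f_i/73:
  p = 14/73 = 0.191781: log2(p) = -2.382470, -p*log2(p) = 0.456912
  p = 4/73 = 0.054795: log2(p) = -4.189825, -p*log2(p) = 0.229579
  p = 17/73 = 0.232877: log2(p) = -2.102362, -p*log2(p) = 0.489591
  p = 20/73 = 0.273973: log2(p) = -1.867896, -p*log2(p) = 0.511752
  p = 18/73 = 0.246575: log2(p) = -2.019900, -p*log2(p) = 0.498057
H = 0.456912 + 0.229579 + 0.489591 + 0.511752 + 0.498057 = 2.185891

H = 2.1859 bits/symbol


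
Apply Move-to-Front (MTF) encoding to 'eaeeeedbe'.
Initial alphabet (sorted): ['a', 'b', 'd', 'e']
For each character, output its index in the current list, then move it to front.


MTF encoding:
'e': index 3 in ['a', 'b', 'd', 'e'] -> ['e', 'a', 'b', 'd']
'a': index 1 in ['e', 'a', 'b', 'd'] -> ['a', 'e', 'b', 'd']
'e': index 1 in ['a', 'e', 'b', 'd'] -> ['e', 'a', 'b', 'd']
'e': index 0 in ['e', 'a', 'b', 'd'] -> ['e', 'a', 'b', 'd']
'e': index 0 in ['e', 'a', 'b', 'd'] -> ['e', 'a', 'b', 'd']
'e': index 0 in ['e', 'a', 'b', 'd'] -> ['e', 'a', 'b', 'd']
'd': index 3 in ['e', 'a', 'b', 'd'] -> ['d', 'e', 'a', 'b']
'b': index 3 in ['d', 'e', 'a', 'b'] -> ['b', 'd', 'e', 'a']
'e': index 2 in ['b', 'd', 'e', 'a'] -> ['e', 'b', 'd', 'a']


Output: [3, 1, 1, 0, 0, 0, 3, 3, 2]


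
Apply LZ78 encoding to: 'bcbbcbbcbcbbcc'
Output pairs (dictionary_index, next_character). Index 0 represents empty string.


LZ78 encoding steps:
Dictionary: {0: ''}
Step 1: w='' (idx 0), next='b' -> output (0, 'b'), add 'b' as idx 1
Step 2: w='' (idx 0), next='c' -> output (0, 'c'), add 'c' as idx 2
Step 3: w='b' (idx 1), next='b' -> output (1, 'b'), add 'bb' as idx 3
Step 4: w='c' (idx 2), next='b' -> output (2, 'b'), add 'cb' as idx 4
Step 5: w='b' (idx 1), next='c' -> output (1, 'c'), add 'bc' as idx 5
Step 6: w='bc' (idx 5), next='b' -> output (5, 'b'), add 'bcb' as idx 6
Step 7: w='bc' (idx 5), next='c' -> output (5, 'c'), add 'bcc' as idx 7


Encoded: [(0, 'b'), (0, 'c'), (1, 'b'), (2, 'b'), (1, 'c'), (5, 'b'), (5, 'c')]


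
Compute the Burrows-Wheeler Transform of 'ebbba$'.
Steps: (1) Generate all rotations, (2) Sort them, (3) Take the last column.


Rotations (sorted):
  0: $ebbba -> last char: a
  1: a$ebbb -> last char: b
  2: ba$ebb -> last char: b
  3: bba$eb -> last char: b
  4: bbba$e -> last char: e
  5: ebbba$ -> last char: $


BWT = abbbe$


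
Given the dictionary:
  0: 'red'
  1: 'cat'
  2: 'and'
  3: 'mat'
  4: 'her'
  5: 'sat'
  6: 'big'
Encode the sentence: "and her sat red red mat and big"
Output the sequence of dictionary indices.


Look up each word in the dictionary:
  'and' -> 2
  'her' -> 4
  'sat' -> 5
  'red' -> 0
  'red' -> 0
  'mat' -> 3
  'and' -> 2
  'big' -> 6

Encoded: [2, 4, 5, 0, 0, 3, 2, 6]


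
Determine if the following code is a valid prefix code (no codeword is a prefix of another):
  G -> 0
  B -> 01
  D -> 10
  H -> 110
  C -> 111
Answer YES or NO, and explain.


Checking each pair (does one codeword prefix another?):
  G='0' vs B='01': prefix -- VIOLATION

NO -- this is NOT a valid prefix code. G (0) is a prefix of B (01).


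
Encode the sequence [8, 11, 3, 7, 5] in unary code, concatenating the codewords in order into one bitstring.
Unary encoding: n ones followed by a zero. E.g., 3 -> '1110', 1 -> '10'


Encode each number as n ones followed by a terminating 0:
  8 -> 111111110 (9 bits)
  11 -> 111111111110 (12 bits)
  3 -> 1110 (4 bits)
  7 -> 11111110 (8 bits)
  5 -> 111110 (6 bits)
Total length = 9 + 12 + 4 + 8 + 6 = 39 bits.

Unary([8, 11, 3, 7, 5]) = 111111110111111111110111011111110111110 (39 bits)


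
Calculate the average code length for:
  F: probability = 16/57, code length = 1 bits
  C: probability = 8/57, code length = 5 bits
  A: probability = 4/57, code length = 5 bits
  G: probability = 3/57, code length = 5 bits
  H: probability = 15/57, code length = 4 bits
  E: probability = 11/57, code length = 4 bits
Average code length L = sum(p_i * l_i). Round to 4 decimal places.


Weighted contributions p_i * l_i:
  F: (16/57) * 1 = 16/57
  C: (8/57) * 5 = 40/57
  A: (4/57) * 5 = 20/57
  G: (3/57) * 5 = 15/57
  H: (15/57) * 4 = 60/57
  E: (11/57) * 4 = 44/57
Sum = (16 + 40 + 20 + 15 + 60 + 44)/57 = 195/57

L = 195/57 = 3.4211 bits/symbol


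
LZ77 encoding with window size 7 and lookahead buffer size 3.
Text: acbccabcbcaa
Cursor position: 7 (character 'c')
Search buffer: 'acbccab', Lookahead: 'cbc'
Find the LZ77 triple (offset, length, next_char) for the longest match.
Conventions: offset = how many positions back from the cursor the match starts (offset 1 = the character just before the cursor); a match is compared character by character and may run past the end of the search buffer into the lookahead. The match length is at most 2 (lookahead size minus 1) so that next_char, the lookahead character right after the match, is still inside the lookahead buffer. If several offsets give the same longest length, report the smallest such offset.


Try each offset into the search buffer:
  offset=1 (pos 6, char 'b'): match length 0
  offset=2 (pos 5, char 'a'): match length 0
  offset=3 (pos 4, char 'c'): match length 1
  offset=4 (pos 3, char 'c'): match length 1
  offset=5 (pos 2, char 'b'): match length 0
  offset=6 (pos 1, char 'c'): match length 2
  offset=7 (pos 0, char 'a'): match length 0
Longest match has length 2 at offset 6.
next_char = character at position 7 + 2 = 9 -> 'c'

Best match: offset=6, length=2 (matching 'cb' starting at position 1)
LZ77 triple: (6, 2, 'c')


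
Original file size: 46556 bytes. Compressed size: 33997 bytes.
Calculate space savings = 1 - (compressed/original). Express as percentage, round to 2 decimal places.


ratio = compressed/original = 33997/46556 = 0.730239
savings = 1 - ratio = 1 - 0.730239 = 0.269761
as a percentage: 0.269761 * 100 = 26.98%

Space savings = 1 - 33997/46556 = 26.98%


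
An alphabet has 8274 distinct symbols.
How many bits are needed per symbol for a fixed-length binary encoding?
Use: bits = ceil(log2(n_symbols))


log2(8274) = 13.0144
Bracket: 2^13 = 8192 < 8274 <= 2^14 = 16384
So ceil(log2(8274)) = 14

bits = ceil(log2(8274)) = ceil(13.0144) = 14 bits


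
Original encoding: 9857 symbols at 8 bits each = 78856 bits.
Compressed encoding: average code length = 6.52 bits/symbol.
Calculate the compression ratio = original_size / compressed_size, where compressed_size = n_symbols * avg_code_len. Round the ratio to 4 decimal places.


original_size = n_symbols * orig_bits = 9857 * 8 = 78856 bits
compressed_size = n_symbols * avg_code_len = 9857 * 6.52 = 64267.64 bits
ratio = original_size / compressed_size = 78856 / 64267.64 = 1.227

Compression ratio = 1.227


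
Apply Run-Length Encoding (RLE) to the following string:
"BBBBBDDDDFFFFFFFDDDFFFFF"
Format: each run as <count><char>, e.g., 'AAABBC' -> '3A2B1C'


Scanning runs left to right:
  i=0: run of 'B' x 5 -> '5B'
  i=5: run of 'D' x 4 -> '4D'
  i=9: run of 'F' x 7 -> '7F'
  i=16: run of 'D' x 3 -> '3D'
  i=19: run of 'F' x 5 -> '5F'

RLE = 5B4D7F3D5F


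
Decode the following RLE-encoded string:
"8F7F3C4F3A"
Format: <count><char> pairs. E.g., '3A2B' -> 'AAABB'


Expanding each <count><char> pair:
  8F -> 'FFFFFFFF'
  7F -> 'FFFFFFF'
  3C -> 'CCC'
  4F -> 'FFFF'
  3A -> 'AAA'

Decoded = FFFFFFFFFFFFFFFCCCFFFFAAA


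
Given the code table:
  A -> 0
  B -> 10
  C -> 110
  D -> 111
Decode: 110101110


Decoding:
110 -> C
10 -> B
111 -> D
0 -> A


Result: CBDA


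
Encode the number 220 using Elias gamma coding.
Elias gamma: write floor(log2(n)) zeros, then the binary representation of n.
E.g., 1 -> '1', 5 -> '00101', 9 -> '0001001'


num_bits = floor(log2(220)) + 1 = 8
leading_zeros = num_bits - 1 = 7
binary(220) = 11011100

Elias gamma(220) = '0000000' + '11011100' = 000000011011100 (15 bits)


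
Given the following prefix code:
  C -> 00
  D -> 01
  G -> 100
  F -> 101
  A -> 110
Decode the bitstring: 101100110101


Decoding step by step:
Bits 101 -> F
Bits 100 -> G
Bits 110 -> A
Bits 101 -> F


Decoded message: FGAF


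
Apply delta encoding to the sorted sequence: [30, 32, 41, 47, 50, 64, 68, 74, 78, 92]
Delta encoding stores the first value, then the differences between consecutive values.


First value: 30
Deltas:
  32 - 30 = 2
  41 - 32 = 9
  47 - 41 = 6
  50 - 47 = 3
  64 - 50 = 14
  68 - 64 = 4
  74 - 68 = 6
  78 - 74 = 4
  92 - 78 = 14


Delta encoded: [30, 2, 9, 6, 3, 14, 4, 6, 4, 14]


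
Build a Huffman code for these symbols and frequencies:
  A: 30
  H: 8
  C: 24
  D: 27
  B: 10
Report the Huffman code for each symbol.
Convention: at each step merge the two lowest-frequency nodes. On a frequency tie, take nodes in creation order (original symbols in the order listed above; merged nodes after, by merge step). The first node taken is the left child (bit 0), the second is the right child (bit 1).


Huffman tree construction:
Step 1: Merge H(8) + B(10) = 18
Step 2: Merge (H+B)(18) + C(24) = 42
Step 3: Merge D(27) + A(30) = 57
Step 4: Merge ((H+B)+C)(42) + (D+A)(57) = 99
Read each symbol's code off the tree from the root (left child = 0, right child = 1).

Codes:
  A: 11 (length 2)
  H: 000 (length 3)
  C: 01 (length 2)
  D: 10 (length 2)
  B: 001 (length 3)
Average code length: 216/99 = 2.1818 bits/symbol


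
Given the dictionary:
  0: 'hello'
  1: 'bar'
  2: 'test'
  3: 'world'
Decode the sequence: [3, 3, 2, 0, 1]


Look up each index in the dictionary:
  3 -> 'world'
  3 -> 'world'
  2 -> 'test'
  0 -> 'hello'
  1 -> 'bar'

Decoded: "world world test hello bar"
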